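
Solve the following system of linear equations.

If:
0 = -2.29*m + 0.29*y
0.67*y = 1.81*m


Then:
m = 0.00
y = 0.00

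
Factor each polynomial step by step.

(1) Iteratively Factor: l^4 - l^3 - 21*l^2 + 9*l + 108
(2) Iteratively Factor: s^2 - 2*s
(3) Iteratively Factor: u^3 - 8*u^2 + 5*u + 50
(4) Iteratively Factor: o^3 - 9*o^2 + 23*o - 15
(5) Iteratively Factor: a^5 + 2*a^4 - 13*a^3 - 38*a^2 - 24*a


(1) = (l + 3)*(l^3 - 4*l^2 - 9*l + 36) = (l - 3)*(l + 3)*(l^2 - l - 12) = (l - 3)*(l + 3)^2*(l - 4)
(2) = (s - 2)*(s)
(3) = (u + 2)*(u^2 - 10*u + 25) = (u - 5)*(u + 2)*(u - 5)
(4) = (o - 1)*(o^2 - 8*o + 15) = (o - 3)*(o - 1)*(o - 5)
(5) = (a + 2)*(a^4 - 13*a^2 - 12*a) = (a + 1)*(a + 2)*(a^3 - a^2 - 12*a) = (a + 1)*(a + 2)*(a + 3)*(a^2 - 4*a) = a*(a + 1)*(a + 2)*(a + 3)*(a - 4)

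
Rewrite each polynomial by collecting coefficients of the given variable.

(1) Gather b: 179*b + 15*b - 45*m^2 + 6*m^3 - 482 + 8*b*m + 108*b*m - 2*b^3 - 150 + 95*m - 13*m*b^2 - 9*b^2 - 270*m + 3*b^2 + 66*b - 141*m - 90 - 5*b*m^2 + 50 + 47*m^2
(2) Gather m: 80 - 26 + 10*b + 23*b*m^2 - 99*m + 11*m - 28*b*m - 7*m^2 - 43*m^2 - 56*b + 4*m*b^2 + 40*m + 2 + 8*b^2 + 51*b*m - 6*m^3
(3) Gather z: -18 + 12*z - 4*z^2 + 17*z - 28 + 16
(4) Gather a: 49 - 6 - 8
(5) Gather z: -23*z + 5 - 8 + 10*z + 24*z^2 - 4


(1) = -2*b^3 + b^2*(-13*m - 6) + b*(-5*m^2 + 116*m + 260) + 6*m^3 + 2*m^2 - 316*m - 672
(2) = 8*b^2 - 46*b - 6*m^3 + m^2*(23*b - 50) + m*(4*b^2 + 23*b - 48) + 56
(3) = -4*z^2 + 29*z - 30
(4) = 35
(5) = 24*z^2 - 13*z - 7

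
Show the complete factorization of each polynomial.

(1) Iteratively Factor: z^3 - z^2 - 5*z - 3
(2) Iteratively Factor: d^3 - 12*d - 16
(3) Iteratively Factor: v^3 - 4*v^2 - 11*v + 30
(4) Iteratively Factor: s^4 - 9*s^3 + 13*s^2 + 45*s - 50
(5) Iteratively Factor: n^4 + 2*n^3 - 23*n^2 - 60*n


(1) = (z + 1)*(z^2 - 2*z - 3) = (z + 1)^2*(z - 3)
(2) = (d + 2)*(d^2 - 2*d - 8) = (d - 4)*(d + 2)*(d + 2)
(3) = (v + 3)*(v^2 - 7*v + 10) = (v - 2)*(v + 3)*(v - 5)
(4) = (s + 2)*(s^3 - 11*s^2 + 35*s - 25) = (s - 5)*(s + 2)*(s^2 - 6*s + 5) = (s - 5)*(s - 1)*(s + 2)*(s - 5)
(5) = (n + 4)*(n^3 - 2*n^2 - 15*n) = n*(n + 4)*(n^2 - 2*n - 15) = n*(n - 5)*(n + 4)*(n + 3)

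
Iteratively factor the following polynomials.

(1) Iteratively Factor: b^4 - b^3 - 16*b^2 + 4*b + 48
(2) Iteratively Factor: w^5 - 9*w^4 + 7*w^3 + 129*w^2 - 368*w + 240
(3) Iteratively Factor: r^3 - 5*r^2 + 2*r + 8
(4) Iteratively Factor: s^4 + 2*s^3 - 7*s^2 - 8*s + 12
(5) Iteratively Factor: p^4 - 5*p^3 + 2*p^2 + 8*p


(1) = (b + 2)*(b^3 - 3*b^2 - 10*b + 24) = (b - 4)*(b + 2)*(b^2 + b - 6) = (b - 4)*(b - 2)*(b + 2)*(b + 3)
(2) = (w - 3)*(w^4 - 6*w^3 - 11*w^2 + 96*w - 80) = (w - 3)*(w - 1)*(w^3 - 5*w^2 - 16*w + 80) = (w - 4)*(w - 3)*(w - 1)*(w^2 - w - 20) = (w - 4)*(w - 3)*(w - 1)*(w + 4)*(w - 5)
(3) = (r - 4)*(r^2 - r - 2) = (r - 4)*(r - 2)*(r + 1)
(4) = (s - 2)*(s^3 + 4*s^2 + s - 6) = (s - 2)*(s - 1)*(s^2 + 5*s + 6) = (s - 2)*(s - 1)*(s + 2)*(s + 3)
(5) = (p)*(p^3 - 5*p^2 + 2*p + 8) = p*(p - 2)*(p^2 - 3*p - 4) = p*(p - 4)*(p - 2)*(p + 1)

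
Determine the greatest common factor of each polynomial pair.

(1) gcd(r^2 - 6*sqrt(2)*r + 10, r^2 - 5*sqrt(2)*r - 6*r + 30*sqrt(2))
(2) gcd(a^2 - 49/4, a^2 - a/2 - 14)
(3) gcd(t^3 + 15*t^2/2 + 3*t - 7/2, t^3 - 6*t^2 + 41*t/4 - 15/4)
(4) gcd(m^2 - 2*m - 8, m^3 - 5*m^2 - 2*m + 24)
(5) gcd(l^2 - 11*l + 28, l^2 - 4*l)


(1) = r - 5*sqrt(2)
(2) = gcd((a - 7/2)*(a + 7/2), (a - 4)*(a + 7/2)) = a + 7/2
(3) = gcd((t - 1/2)*(t + 1)*(t + 7), (t - 3)*(t - 5/2)*(t - 1/2)) = t - 1/2
(4) = gcd((m - 4)*(m + 2), (m - 4)*(m - 3)*(m + 2)) = m^2 - 2*m - 8
(5) = l - 4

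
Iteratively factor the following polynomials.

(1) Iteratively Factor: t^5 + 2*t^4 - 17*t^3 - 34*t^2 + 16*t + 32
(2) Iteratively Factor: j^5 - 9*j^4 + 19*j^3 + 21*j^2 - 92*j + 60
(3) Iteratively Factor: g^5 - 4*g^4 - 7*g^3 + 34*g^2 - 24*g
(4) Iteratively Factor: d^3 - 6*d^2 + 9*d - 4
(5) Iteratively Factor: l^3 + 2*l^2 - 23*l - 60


(1) = (t + 1)*(t^4 + t^3 - 18*t^2 - 16*t + 32) = (t + 1)*(t + 2)*(t^3 - t^2 - 16*t + 16) = (t - 4)*(t + 1)*(t + 2)*(t^2 + 3*t - 4) = (t - 4)*(t + 1)*(t + 2)*(t + 4)*(t - 1)
(2) = (j - 5)*(j^4 - 4*j^3 - j^2 + 16*j - 12) = (j - 5)*(j - 2)*(j^3 - 2*j^2 - 5*j + 6) = (j - 5)*(j - 3)*(j - 2)*(j^2 + j - 2) = (j - 5)*(j - 3)*(j - 2)*(j - 1)*(j + 2)
(3) = (g - 1)*(g^4 - 3*g^3 - 10*g^2 + 24*g) = (g - 1)*(g + 3)*(g^3 - 6*g^2 + 8*g) = (g - 4)*(g - 1)*(g + 3)*(g^2 - 2*g) = (g - 4)*(g - 2)*(g - 1)*(g + 3)*(g)
(4) = (d - 1)*(d^2 - 5*d + 4) = (d - 4)*(d - 1)*(d - 1)
(5) = (l + 4)*(l^2 - 2*l - 15) = (l + 3)*(l + 4)*(l - 5)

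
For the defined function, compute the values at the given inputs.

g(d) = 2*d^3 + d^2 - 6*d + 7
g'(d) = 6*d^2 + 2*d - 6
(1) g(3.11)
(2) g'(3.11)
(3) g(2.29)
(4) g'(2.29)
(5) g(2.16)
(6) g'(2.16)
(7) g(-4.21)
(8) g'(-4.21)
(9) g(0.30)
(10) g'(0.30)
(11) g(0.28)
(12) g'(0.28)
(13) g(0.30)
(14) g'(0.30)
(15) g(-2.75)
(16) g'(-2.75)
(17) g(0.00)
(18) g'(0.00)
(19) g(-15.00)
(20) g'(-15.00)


(1) = 58.17
(2) = 58.25
(3) = 22.52
(4) = 30.04
(5) = 18.86
(6) = 26.31
(7) = -99.25
(8) = 91.92
(9) = 5.34
(10) = -4.86
(11) = 5.44
(12) = -4.97
(13) = 5.34
(14) = -4.86
(15) = -10.53
(16) = 33.88
(17) = 7.00
(18) = -6.00
(19) = -6428.00
(20) = 1314.00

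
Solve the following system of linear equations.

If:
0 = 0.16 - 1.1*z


Then:
z = 0.15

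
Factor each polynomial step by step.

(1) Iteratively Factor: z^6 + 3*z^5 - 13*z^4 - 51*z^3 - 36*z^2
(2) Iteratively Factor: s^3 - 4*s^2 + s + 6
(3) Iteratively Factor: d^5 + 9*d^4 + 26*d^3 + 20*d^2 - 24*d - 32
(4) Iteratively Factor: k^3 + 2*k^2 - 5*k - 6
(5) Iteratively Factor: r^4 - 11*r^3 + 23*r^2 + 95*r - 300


(1) = (z + 3)*(z^5 - 13*z^3 - 12*z^2) = z*(z + 3)*(z^4 - 13*z^2 - 12*z) = z*(z + 3)^2*(z^3 - 3*z^2 - 4*z) = z^2*(z + 3)^2*(z^2 - 3*z - 4) = z^2*(z + 1)*(z + 3)^2*(z - 4)
(2) = (s - 2)*(s^2 - 2*s - 3) = (s - 2)*(s + 1)*(s - 3)
(3) = (d + 4)*(d^4 + 5*d^3 + 6*d^2 - 4*d - 8) = (d + 2)*(d + 4)*(d^3 + 3*d^2 - 4) = (d + 2)^2*(d + 4)*(d^2 + d - 2) = (d - 1)*(d + 2)^2*(d + 4)*(d + 2)
(4) = (k + 1)*(k^2 + k - 6) = (k + 1)*(k + 3)*(k - 2)
(5) = (r - 4)*(r^3 - 7*r^2 - 5*r + 75) = (r - 5)*(r - 4)*(r^2 - 2*r - 15) = (r - 5)^2*(r - 4)*(r + 3)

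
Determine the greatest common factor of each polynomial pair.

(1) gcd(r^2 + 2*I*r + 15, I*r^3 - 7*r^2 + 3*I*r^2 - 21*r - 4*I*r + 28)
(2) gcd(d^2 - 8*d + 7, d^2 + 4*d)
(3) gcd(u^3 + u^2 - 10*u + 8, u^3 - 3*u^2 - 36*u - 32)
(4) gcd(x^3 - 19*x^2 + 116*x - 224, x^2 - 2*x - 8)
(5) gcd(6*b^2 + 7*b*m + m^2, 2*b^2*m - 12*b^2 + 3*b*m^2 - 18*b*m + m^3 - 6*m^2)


(1) = 1
(2) = 1
(3) = u + 4
(4) = gcd((x - 8)*(x - 7)*(x - 4), (x - 4)*(x + 2)) = x - 4
(5) = gcd((b + m)*(6*b + m), (b + m)*(2*b + m)*(m - 6)) = b + m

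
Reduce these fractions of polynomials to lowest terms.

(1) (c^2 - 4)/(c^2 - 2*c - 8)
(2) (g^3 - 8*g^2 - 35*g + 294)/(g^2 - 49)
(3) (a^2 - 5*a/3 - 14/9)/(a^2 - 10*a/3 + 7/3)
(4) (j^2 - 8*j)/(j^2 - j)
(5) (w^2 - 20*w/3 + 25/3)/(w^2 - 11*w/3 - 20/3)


(1) = (c - 2)/(c - 4)
(2) = (g^2 - g - 42)/(g + 7)
(3) = (3*a + 2)/(3*a - 3)
(4) = (j - 8)/(j - 1)
(5) = (3*w - 5)/(3*w + 4)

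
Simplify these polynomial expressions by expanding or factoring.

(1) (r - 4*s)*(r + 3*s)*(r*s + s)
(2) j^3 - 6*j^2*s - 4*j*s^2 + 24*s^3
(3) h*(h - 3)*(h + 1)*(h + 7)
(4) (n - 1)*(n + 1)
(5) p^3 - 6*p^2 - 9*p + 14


(1) = r^3*s - r^2*s^2 + r^2*s - 12*r*s^3 - r*s^2 - 12*s^3
(2) = (j - 6*s)*(j - 2*s)*(j + 2*s)
(3) = h^4 + 5*h^3 - 17*h^2 - 21*h
(4) = n^2 - 1
(5) = (p - 7)*(p - 1)*(p + 2)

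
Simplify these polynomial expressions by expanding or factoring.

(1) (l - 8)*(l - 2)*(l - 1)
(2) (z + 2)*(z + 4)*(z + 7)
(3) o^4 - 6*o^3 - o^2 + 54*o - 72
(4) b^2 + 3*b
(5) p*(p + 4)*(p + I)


(1) = l^3 - 11*l^2 + 26*l - 16
(2) = z^3 + 13*z^2 + 50*z + 56
(3) = (o - 4)*(o - 3)*(o - 2)*(o + 3)
(4) = b*(b + 3)
(5) = p^3 + 4*p^2 + I*p^2 + 4*I*p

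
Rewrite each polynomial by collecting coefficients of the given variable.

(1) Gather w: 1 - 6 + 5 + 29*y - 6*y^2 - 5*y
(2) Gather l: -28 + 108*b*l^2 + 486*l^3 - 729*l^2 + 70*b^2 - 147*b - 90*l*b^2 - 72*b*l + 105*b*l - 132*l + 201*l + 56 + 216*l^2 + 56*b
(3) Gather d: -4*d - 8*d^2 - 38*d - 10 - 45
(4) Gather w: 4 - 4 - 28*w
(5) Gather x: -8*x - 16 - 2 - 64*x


(1) = -6*y^2 + 24*y
(2) = 70*b^2 - 91*b + 486*l^3 + l^2*(108*b - 513) + l*(-90*b^2 + 33*b + 69) + 28
(3) = -8*d^2 - 42*d - 55
(4) = -28*w
(5) = -72*x - 18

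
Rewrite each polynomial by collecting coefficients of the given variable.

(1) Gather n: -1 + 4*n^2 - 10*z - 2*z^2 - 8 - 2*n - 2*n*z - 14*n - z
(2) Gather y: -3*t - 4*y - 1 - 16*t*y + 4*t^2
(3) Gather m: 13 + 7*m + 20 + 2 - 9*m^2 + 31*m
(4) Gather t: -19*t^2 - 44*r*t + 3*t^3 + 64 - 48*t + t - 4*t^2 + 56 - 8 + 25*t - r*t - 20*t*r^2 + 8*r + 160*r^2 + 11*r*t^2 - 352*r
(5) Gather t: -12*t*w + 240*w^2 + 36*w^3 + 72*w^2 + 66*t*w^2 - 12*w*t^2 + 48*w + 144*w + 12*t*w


(1) = 4*n^2 + n*(-2*z - 16) - 2*z^2 - 11*z - 9
(2) = 4*t^2 - 3*t + y*(-16*t - 4) - 1
(3) = -9*m^2 + 38*m + 35
(4) = 160*r^2 - 344*r + 3*t^3 + t^2*(11*r - 23) + t*(-20*r^2 - 45*r - 22) + 112
(5) = -12*t^2*w + 66*t*w^2 + 36*w^3 + 312*w^2 + 192*w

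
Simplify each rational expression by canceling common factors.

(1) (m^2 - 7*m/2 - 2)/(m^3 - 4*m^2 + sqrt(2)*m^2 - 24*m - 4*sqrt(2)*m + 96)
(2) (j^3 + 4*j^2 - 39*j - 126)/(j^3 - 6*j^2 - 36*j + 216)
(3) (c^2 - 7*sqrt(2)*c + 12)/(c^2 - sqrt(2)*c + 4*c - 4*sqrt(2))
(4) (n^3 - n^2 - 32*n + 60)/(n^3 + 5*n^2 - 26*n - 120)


(1) = (2*m + 1)/(2*m^2 + 2*sqrt(2)*m - 48)
(2) = (j^2 + 10*j + 21)/(j^2 - 36)
(3) = (c - 6*sqrt(2))/(c + 4)
(4) = (n - 2)/(n + 4)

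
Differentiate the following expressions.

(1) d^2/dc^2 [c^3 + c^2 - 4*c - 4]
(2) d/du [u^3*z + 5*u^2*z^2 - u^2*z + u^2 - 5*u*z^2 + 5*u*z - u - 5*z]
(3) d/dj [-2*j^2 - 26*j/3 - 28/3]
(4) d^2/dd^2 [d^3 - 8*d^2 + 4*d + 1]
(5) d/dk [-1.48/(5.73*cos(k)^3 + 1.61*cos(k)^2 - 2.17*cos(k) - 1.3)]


(1) = 6*c + 2
(2) = 3*u^2*z + 10*u*z^2 - 2*u*z + 2*u - 5*z^2 + 5*z - 1
(3) = -4*j - 26/3
(4) = 6*d - 16
(5) = (-25.4412*cos(k)^2 - 4.7656*cos(k) + 3.2116)*sin(k)/(5.73*cos(k)^3 + 1.61*cos(k)^2 - 2.17*cos(k) - 1.3)^2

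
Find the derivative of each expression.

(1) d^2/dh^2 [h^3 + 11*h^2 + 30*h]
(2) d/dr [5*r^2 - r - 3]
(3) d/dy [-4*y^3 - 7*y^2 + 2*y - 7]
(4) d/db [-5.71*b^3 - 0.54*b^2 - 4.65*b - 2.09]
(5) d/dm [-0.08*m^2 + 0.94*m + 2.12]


(1) = 6*h + 22
(2) = 10*r - 1
(3) = -12*y^2 - 14*y + 2
(4) = -17.13*b^2 - 1.08*b - 4.65
(5) = 0.94 - 0.16*m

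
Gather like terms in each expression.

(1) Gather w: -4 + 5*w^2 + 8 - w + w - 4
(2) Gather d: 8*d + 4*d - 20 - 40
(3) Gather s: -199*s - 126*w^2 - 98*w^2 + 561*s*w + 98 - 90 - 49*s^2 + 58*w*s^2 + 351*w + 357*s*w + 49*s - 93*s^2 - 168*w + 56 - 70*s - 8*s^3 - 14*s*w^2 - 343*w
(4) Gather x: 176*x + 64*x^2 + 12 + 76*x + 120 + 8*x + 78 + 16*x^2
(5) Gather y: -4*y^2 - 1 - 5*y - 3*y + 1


(1) = 5*w^2
(2) = 12*d - 60
(3) = -8*s^3 + s^2*(58*w - 142) + s*(-14*w^2 + 918*w - 220) - 224*w^2 - 160*w + 64
(4) = 80*x^2 + 260*x + 210
(5) = -4*y^2 - 8*y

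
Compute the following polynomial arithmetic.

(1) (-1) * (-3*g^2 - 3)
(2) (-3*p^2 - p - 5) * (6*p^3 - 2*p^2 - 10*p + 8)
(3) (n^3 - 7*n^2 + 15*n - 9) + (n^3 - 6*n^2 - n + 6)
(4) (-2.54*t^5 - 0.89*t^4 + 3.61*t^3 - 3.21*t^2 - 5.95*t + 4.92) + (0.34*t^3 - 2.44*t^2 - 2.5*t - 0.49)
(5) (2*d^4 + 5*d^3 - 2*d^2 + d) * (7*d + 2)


(1) = 3*g^2 + 3
(2) = -18*p^5 + 2*p^3 - 4*p^2 + 42*p - 40
(3) = 2*n^3 - 13*n^2 + 14*n - 3
(4) = -2.54*t^5 - 0.89*t^4 + 3.95*t^3 - 5.65*t^2 - 8.45*t + 4.43
(5) = 14*d^5 + 39*d^4 - 4*d^3 + 3*d^2 + 2*d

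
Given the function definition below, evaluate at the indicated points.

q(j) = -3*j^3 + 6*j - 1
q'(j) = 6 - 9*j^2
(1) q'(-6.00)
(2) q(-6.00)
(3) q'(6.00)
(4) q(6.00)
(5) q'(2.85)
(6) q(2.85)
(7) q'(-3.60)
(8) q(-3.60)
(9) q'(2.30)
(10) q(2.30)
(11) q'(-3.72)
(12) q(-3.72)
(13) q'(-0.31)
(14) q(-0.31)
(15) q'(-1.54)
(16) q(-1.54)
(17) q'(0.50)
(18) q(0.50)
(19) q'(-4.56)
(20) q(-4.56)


(1) = -318.00
(2) = 611.00
(3) = -318.00
(4) = -613.00
(5) = -67.10
(6) = -53.35
(7) = -110.64
(8) = 117.37
(9) = -41.61
(10) = -23.70
(11) = -118.55
(12) = 131.12
(13) = 5.14
(14) = -2.77
(15) = -15.34
(16) = 0.72
(17) = 3.75
(18) = 1.62
(19) = -181.14
(20) = 256.10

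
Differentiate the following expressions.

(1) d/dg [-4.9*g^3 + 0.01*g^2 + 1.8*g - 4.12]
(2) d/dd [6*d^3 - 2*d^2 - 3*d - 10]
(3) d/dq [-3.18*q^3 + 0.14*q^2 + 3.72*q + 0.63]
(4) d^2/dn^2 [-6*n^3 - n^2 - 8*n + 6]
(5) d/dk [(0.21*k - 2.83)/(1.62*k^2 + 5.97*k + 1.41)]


(1) = -14.7*g^2 + 0.02*g + 1.8
(2) = 18*d^2 - 4*d - 3
(3) = -9.54*q^2 + 0.28*q + 3.72
(4) = -36*n - 2
(5) = (-0.3402*k^2 + 9.1692*k + 17.1912)/(2.6244*k^4 + 19.3428*k^3 + 40.2093*k^2 + 16.8354*k + 1.9881)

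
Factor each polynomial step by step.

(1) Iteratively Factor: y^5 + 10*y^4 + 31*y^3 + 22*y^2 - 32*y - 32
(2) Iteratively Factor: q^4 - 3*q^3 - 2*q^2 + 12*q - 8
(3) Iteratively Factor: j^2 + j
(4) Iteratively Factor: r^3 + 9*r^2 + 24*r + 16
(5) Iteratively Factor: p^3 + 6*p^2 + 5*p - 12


(1) = (y + 1)*(y^4 + 9*y^3 + 22*y^2 - 32) = (y + 1)*(y + 4)*(y^3 + 5*y^2 + 2*y - 8) = (y + 1)*(y + 4)^2*(y^2 + y - 2) = (y + 1)*(y + 2)*(y + 4)^2*(y - 1)
(2) = (q + 2)*(q^3 - 5*q^2 + 8*q - 4) = (q - 2)*(q + 2)*(q^2 - 3*q + 2) = (q - 2)*(q - 1)*(q + 2)*(q - 2)
(3) = (j)*(j + 1)
(4) = (r + 4)*(r^2 + 5*r + 4) = (r + 1)*(r + 4)*(r + 4)
(5) = (p - 1)*(p^2 + 7*p + 12) = (p - 1)*(p + 3)*(p + 4)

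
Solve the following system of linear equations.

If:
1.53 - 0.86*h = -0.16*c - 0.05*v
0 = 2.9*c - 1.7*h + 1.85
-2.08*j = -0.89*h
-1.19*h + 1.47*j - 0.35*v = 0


Then:
c = 0.35
h = 1.69
j = 0.72
v = -2.70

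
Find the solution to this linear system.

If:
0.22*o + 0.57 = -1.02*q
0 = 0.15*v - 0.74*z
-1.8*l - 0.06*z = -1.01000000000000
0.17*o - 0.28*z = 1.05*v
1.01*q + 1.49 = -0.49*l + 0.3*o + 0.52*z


Then:
l = 0.56
o = 2.25
q = -1.04
v = 0.34
z = 0.07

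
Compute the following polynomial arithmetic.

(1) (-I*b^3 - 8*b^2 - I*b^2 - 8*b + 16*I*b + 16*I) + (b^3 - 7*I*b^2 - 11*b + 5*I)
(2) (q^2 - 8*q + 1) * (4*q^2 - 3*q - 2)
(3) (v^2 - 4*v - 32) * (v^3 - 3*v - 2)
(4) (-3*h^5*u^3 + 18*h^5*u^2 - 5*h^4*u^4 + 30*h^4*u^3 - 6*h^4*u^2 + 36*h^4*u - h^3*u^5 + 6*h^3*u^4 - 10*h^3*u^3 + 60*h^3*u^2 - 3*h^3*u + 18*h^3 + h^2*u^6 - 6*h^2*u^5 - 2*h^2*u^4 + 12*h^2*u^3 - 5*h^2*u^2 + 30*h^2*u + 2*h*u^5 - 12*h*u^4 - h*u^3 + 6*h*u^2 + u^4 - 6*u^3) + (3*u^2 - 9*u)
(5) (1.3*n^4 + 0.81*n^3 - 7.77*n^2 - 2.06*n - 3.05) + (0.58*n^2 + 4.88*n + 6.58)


(1) = b^3 - I*b^3 - 8*b^2 - 8*I*b^2 - 19*b + 16*I*b + 21*I
(2) = 4*q^4 - 35*q^3 + 26*q^2 + 13*q - 2
(3) = v^5 - 4*v^4 - 35*v^3 + 10*v^2 + 104*v + 64
(4) = -3*h^5*u^3 + 18*h^5*u^2 - 5*h^4*u^4 + 30*h^4*u^3 - 6*h^4*u^2 + 36*h^4*u - h^3*u^5 + 6*h^3*u^4 - 10*h^3*u^3 + 60*h^3*u^2 - 3*h^3*u + 18*h^3 + h^2*u^6 - 6*h^2*u^5 - 2*h^2*u^4 + 12*h^2*u^3 - 5*h^2*u^2 + 30*h^2*u + 2*h*u^5 - 12*h*u^4 - h*u^3 + 6*h*u^2 + u^4 - 6*u^3 + 3*u^2 - 9*u
(5) = 1.3*n^4 + 0.81*n^3 - 7.19*n^2 + 2.82*n + 3.53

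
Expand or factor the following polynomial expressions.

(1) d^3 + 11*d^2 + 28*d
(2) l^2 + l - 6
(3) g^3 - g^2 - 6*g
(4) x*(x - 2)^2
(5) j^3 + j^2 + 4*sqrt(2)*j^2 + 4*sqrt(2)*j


(1) = d*(d + 4)*(d + 7)
(2) = (l - 2)*(l + 3)
(3) = g*(g - 3)*(g + 2)
(4) = x^3 - 4*x^2 + 4*x
(5) = j*(j + 1)*(j + 4*sqrt(2))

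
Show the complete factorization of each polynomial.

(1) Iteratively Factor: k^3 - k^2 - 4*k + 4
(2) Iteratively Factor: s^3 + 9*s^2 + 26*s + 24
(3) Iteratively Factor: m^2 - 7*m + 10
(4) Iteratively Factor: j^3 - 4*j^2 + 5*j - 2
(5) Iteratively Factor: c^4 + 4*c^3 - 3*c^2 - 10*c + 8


(1) = (k - 2)*(k^2 + k - 2) = (k - 2)*(k + 2)*(k - 1)
(2) = (s + 3)*(s^2 + 6*s + 8) = (s + 3)*(s + 4)*(s + 2)
(3) = (m - 2)*(m - 5)
(4) = (j - 2)*(j^2 - 2*j + 1) = (j - 2)*(j - 1)*(j - 1)
(5) = (c - 1)*(c^3 + 5*c^2 + 2*c - 8) = (c - 1)^2*(c^2 + 6*c + 8) = (c - 1)^2*(c + 2)*(c + 4)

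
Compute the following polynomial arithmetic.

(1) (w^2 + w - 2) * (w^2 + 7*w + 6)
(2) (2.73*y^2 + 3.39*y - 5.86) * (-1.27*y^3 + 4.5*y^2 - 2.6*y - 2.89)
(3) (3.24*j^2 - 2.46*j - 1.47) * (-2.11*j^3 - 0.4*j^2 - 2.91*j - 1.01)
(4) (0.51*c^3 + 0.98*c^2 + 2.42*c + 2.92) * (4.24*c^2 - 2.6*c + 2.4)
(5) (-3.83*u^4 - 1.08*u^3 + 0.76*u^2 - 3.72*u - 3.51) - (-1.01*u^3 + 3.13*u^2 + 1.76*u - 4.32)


(1) = w^4 + 8*w^3 + 11*w^2 - 8*w - 12
(2) = -3.4671*y^5 + 7.9797*y^4 + 15.5992*y^3 - 43.0737*y^2 + 5.4389*y + 16.9354
(3) = -6.8364*j^5 + 3.8946*j^4 - 5.3427*j^3 + 4.4742*j^2 + 6.7623*j + 1.4847
(4) = 2.1624*c^5 + 2.8292*c^4 + 8.9368*c^3 + 8.4408*c^2 - 1.784*c + 7.008
(5) = -3.83*u^4 - 0.07*u^3 - 2.37*u^2 - 5.48*u + 0.81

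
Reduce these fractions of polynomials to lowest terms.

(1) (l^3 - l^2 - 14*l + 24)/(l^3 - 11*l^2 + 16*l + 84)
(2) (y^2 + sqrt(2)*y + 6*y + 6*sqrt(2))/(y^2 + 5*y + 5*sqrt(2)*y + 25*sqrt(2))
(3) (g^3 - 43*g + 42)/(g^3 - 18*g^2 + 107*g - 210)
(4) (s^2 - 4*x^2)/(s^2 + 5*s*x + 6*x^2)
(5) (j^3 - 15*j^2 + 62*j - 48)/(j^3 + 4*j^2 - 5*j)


(1) = (l^3 - l^2 - 14*l + 24)/(l^3 - 11*l^2 + 16*l + 84)
(2) = (y^2 + y*(sqrt(2) + 6) + 6*sqrt(2))/(y^2 + y*(5 + 5*sqrt(2)) + 25*sqrt(2))
(3) = (g^2 + 6*g - 7)/(g^2 - 12*g + 35)
(4) = (s - 2*x)/(s + 3*x)
(5) = (j^2 - 14*j + 48)/(j^2 + 5*j)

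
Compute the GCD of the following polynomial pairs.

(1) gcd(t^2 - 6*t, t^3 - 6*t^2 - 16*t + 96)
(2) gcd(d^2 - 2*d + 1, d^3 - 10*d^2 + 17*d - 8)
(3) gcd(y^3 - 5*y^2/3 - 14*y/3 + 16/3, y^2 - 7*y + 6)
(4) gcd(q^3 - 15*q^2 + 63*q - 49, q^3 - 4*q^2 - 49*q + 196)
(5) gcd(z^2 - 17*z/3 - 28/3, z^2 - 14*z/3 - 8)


(1) = t - 6
(2) = gcd((d - 1)^2, (d - 8)*(d - 1)^2) = d^2 - 2*d + 1
(3) = gcd((y - 8/3)*(y - 1)*(y + 2), (y - 6)*(y - 1)) = y - 1
(4) = q - 7
(5) = gcd((z - 7)*(z + 4/3), (z - 6)*(z + 4/3)) = z + 4/3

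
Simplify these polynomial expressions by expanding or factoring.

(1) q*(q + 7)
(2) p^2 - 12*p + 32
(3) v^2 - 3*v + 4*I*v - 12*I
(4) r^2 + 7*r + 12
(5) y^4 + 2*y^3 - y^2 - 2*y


(1) = q^2 + 7*q
(2) = (p - 8)*(p - 4)
(3) = (v - 3)*(v + 4*I)
(4) = (r + 3)*(r + 4)
(5) = y*(y - 1)*(y + 1)*(y + 2)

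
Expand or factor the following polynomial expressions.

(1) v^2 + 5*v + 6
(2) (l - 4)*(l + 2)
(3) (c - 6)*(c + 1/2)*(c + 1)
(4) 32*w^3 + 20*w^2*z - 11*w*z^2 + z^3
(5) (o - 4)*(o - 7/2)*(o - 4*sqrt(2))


(1) = (v + 2)*(v + 3)
(2) = l^2 - 2*l - 8
(3) = c^3 - 9*c^2/2 - 17*c/2 - 3
(4) = (-8*w + z)*(-4*w + z)*(w + z)
(5) = o^3 - 15*o^2/2 - 4*sqrt(2)*o^2 + 14*o + 30*sqrt(2)*o - 56*sqrt(2)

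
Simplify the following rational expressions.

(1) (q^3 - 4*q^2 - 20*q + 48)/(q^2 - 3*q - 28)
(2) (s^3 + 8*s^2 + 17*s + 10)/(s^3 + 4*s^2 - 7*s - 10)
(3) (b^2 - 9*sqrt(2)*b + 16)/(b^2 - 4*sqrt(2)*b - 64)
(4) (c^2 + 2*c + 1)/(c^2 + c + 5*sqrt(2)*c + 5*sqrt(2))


(1) = (q^2 - 8*q + 12)/(q - 7)
(2) = (s + 2)/(s - 2)
(3) = (b - sqrt(2))/(b + 4*sqrt(2))
(4) = (c + 1)/(c + 5*sqrt(2))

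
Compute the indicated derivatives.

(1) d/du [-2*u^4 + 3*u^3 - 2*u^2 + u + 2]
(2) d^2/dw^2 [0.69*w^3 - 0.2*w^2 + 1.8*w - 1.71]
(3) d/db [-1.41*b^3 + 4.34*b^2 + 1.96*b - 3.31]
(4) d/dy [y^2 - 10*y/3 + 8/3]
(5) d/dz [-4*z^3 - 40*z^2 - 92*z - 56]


(1) = -8*u^3 + 9*u^2 - 4*u + 1
(2) = 4.14*w - 0.4
(3) = -4.23*b^2 + 8.68*b + 1.96
(4) = 2*y - 10/3
(5) = -12*z^2 - 80*z - 92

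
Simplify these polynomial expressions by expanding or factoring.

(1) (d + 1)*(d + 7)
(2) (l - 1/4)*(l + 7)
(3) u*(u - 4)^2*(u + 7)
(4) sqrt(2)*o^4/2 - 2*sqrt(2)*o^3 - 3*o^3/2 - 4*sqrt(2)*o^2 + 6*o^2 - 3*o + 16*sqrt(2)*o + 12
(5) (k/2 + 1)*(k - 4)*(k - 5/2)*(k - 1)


(1) = d^2 + 8*d + 7
(2) = l^2 + 27*l/4 - 7/4
(3) = u^4 - u^3 - 40*u^2 + 112*u
(4) = (o - 4)*(o - 3*sqrt(2))*(o + sqrt(2)/2)*(sqrt(2)*o/2 + 1)
(5) = k^4/2 - 11*k^3/4 + 3*k^2/4 + 23*k/2 - 10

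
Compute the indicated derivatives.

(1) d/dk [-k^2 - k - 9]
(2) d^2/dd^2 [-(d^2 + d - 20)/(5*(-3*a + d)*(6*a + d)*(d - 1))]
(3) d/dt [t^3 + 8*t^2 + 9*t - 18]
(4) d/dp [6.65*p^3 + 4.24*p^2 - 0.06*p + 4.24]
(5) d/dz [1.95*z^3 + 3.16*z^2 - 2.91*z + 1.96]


(1) = -2*k - 1
(2) = 2*((3*a - d)^2*(6*a + d)^2*(d - 1)^2 - (3*a - d)^2*(6*a + d)^2*(d - 1)*(2*d + 1) + (3*a - d)^2*(6*a + d)^2*(d^2 + d - 20) - (3*a - d)^2*(6*a + d)*(d - 1)^2*(2*d + 1) + (3*a - d)^2*(6*a + d)*(d - 1)*(d^2 + d - 20) + (3*a - d)^2*(d - 1)^2*(d^2 + d - 20) + (3*a - d)*(6*a + d)^2*(d - 1)^2*(2*d + 1) + (3*a - d)*(6*a + d)^2*(d - 1)*(-d^2 - d + 20) + (3*a - d)*(6*a + d)*(d - 1)^2*(-d^2 - d + 20) + (6*a + d)^2*(d - 1)^2*(d^2 + d - 20))/(5*(3*a - d)^3*(6*a + d)^3*(d - 1)^3)
(3) = 3*t^2 + 16*t + 9
(4) = 19.95*p^2 + 8.48*p - 0.06
(5) = 5.85*z^2 + 6.32*z - 2.91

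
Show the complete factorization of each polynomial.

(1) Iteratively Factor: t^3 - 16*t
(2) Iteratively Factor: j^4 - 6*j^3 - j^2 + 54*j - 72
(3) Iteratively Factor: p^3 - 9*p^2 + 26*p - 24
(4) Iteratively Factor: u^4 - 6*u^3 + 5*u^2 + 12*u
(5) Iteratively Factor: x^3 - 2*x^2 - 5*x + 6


(1) = (t)*(t^2 - 16) = t*(t - 4)*(t + 4)
(2) = (j - 2)*(j^3 - 4*j^2 - 9*j + 36) = (j - 2)*(j + 3)*(j^2 - 7*j + 12) = (j - 4)*(j - 2)*(j + 3)*(j - 3)
(3) = (p - 2)*(p^2 - 7*p + 12) = (p - 4)*(p - 2)*(p - 3)
(4) = (u)*(u^3 - 6*u^2 + 5*u + 12) = u*(u + 1)*(u^2 - 7*u + 12) = u*(u - 4)*(u + 1)*(u - 3)
(5) = (x - 3)*(x^2 + x - 2) = (x - 3)*(x - 1)*(x + 2)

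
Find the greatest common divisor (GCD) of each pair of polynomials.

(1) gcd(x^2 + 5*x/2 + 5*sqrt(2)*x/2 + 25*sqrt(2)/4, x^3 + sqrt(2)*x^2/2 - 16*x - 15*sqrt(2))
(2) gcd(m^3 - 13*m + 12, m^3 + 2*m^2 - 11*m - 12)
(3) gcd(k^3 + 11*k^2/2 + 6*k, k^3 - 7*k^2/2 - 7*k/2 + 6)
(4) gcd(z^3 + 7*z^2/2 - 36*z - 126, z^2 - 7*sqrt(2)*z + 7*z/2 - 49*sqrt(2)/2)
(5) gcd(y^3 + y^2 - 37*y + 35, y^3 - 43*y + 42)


(1) = gcd((x + 5/2)*(x + 5*sqrt(2)/2), (x - 3*sqrt(2))*(x + sqrt(2))*(x + 5*sqrt(2)/2)) = x + 5*sqrt(2)/2
(2) = gcd((m - 3)*(m - 1)*(m + 4), (m - 3)*(m + 1)*(m + 4)) = m^2 + m - 12
(3) = gcd(k*(k + 3/2)*(k + 4), (k - 4)*(k - 1)*(k + 3/2)) = k + 3/2
(4) = z + 7/2
(5) = y^2 + 6*y - 7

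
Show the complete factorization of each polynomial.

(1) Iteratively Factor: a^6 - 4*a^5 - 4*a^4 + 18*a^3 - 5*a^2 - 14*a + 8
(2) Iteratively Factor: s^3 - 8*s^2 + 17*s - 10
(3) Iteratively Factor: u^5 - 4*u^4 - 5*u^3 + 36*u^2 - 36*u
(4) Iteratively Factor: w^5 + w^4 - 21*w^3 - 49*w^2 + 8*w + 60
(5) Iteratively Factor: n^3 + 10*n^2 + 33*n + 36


(1) = (a - 4)*(a^5 - 4*a^3 + 2*a^2 + 3*a - 2) = (a - 4)*(a + 1)*(a^4 - a^3 - 3*a^2 + 5*a - 2) = (a - 4)*(a - 1)*(a + 1)*(a^3 - 3*a + 2) = (a - 4)*(a - 1)^2*(a + 1)*(a^2 + a - 2) = (a - 4)*(a - 1)^2*(a + 1)*(a + 2)*(a - 1)
(2) = (s - 1)*(s^2 - 7*s + 10) = (s - 5)*(s - 1)*(s - 2)
(3) = (u - 2)*(u^4 - 2*u^3 - 9*u^2 + 18*u) = (u - 3)*(u - 2)*(u^3 + u^2 - 6*u) = (u - 3)*(u - 2)*(u + 3)*(u^2 - 2*u) = (u - 3)*(u - 2)^2*(u + 3)*(u)
(4) = (w + 2)*(w^4 - w^3 - 19*w^2 - 11*w + 30) = (w + 2)*(w + 3)*(w^3 - 4*w^2 - 7*w + 10) = (w + 2)^2*(w + 3)*(w^2 - 6*w + 5) = (w - 5)*(w + 2)^2*(w + 3)*(w - 1)
(5) = (n + 4)*(n^2 + 6*n + 9) = (n + 3)*(n + 4)*(n + 3)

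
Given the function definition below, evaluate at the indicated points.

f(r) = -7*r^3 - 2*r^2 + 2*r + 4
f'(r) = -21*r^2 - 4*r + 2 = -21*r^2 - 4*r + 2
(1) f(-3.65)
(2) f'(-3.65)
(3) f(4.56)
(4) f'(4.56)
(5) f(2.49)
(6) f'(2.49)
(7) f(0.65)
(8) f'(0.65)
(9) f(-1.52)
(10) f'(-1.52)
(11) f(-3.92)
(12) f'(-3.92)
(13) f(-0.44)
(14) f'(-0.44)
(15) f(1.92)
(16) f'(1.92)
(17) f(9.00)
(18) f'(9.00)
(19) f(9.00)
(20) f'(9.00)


(1) = 310.44
(2) = -263.17
(3) = -692.20
(4) = -452.91
(5) = -111.49
(6) = -138.16
(7) = 2.53
(8) = -9.47
(9) = 20.92
(10) = -40.44
(11) = 387.08
(12) = -305.01
(13) = 3.33
(14) = -0.31
(15) = -49.08
(16) = -83.09
(17) = -5243.00
(18) = -1735.00
(19) = -5243.00
(20) = -1735.00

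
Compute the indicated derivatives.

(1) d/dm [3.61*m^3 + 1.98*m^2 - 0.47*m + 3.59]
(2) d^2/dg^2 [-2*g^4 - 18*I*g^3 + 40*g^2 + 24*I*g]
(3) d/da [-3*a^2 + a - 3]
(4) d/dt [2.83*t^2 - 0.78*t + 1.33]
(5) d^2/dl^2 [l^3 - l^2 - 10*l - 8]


(1) = 10.83*m^2 + 3.96*m - 0.47
(2) = -24*g^2 - 108*I*g + 80
(3) = 1 - 6*a
(4) = 5.66*t - 0.78
(5) = 6*l - 2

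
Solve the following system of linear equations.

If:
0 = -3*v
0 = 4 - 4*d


Then:
d = 1
v = 0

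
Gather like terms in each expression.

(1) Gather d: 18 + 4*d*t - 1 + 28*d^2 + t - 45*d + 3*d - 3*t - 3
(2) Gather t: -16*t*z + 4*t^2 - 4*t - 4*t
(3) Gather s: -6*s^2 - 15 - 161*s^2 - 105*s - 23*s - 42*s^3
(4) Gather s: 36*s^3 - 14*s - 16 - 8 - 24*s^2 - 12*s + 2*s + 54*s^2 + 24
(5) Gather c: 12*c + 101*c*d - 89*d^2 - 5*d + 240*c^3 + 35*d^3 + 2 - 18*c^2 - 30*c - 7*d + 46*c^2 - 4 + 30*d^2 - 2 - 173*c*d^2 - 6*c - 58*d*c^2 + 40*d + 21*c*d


(1) = 28*d^2 + d*(4*t - 42) - 2*t + 14
(2) = 4*t^2 + t*(-16*z - 8)
(3) = -42*s^3 - 167*s^2 - 128*s - 15
(4) = 36*s^3 + 30*s^2 - 24*s
(5) = 240*c^3 + c^2*(28 - 58*d) + c*(-173*d^2 + 122*d - 24) + 35*d^3 - 59*d^2 + 28*d - 4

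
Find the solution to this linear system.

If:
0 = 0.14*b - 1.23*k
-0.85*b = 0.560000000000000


Then:
b = -0.66
k = -0.07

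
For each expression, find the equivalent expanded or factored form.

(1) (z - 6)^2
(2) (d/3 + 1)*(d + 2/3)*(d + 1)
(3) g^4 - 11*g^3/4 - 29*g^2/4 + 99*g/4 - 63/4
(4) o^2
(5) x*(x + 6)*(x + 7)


(1) = z^2 - 12*z + 36
(2) = d^3/3 + 14*d^2/9 + 17*d/9 + 2/3
(3) = (g - 3)*(g - 7/4)*(g - 1)*(g + 3)
(4) = o^2
(5) = x^3 + 13*x^2 + 42*x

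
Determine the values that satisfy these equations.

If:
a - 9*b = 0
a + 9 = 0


Then:
a = -9
b = -1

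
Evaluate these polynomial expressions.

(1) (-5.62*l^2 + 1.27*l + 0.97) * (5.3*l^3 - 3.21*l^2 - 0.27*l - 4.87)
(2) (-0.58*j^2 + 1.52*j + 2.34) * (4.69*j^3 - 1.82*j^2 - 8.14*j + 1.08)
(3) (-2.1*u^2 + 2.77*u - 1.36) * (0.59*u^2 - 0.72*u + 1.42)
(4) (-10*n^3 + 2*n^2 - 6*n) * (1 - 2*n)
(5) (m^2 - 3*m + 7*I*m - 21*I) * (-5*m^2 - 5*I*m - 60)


(1) = -29.786*l^5 + 24.7712*l^4 + 2.5817*l^3 + 23.9128*l^2 - 6.4468*l - 4.7239
(2) = -2.7202*j^5 + 8.1844*j^4 + 12.9294*j^3 - 17.258*j^2 - 17.406*j + 2.5272
(3) = -1.239*u^4 + 3.1463*u^3 - 5.7788*u^2 + 4.9126*u - 1.9312
(4) = 20*n^4 - 14*n^3 + 14*n^2 - 6*n
(5) = -5*m^4 + 15*m^3 - 40*I*m^3 - 25*m^2 + 120*I*m^2 + 75*m - 420*I*m + 1260*I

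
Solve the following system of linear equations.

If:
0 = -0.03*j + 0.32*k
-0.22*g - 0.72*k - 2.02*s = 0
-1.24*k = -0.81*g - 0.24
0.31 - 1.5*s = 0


Then:
g = -0.81
j = -3.56
k = -0.33
s = 0.21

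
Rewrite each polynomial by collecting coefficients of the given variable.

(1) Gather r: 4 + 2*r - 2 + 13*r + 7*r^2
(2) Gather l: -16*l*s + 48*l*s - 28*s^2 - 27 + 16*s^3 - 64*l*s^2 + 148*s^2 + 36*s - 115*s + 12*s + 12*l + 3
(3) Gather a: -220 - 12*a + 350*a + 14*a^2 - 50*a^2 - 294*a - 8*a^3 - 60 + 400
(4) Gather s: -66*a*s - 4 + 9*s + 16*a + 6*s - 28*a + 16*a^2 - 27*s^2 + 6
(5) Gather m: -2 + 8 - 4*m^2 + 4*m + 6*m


(1) = 7*r^2 + 15*r + 2
(2) = l*(-64*s^2 + 32*s + 12) + 16*s^3 + 120*s^2 - 67*s - 24
(3) = -8*a^3 - 36*a^2 + 44*a + 120
(4) = 16*a^2 - 12*a - 27*s^2 + s*(15 - 66*a) + 2
(5) = -4*m^2 + 10*m + 6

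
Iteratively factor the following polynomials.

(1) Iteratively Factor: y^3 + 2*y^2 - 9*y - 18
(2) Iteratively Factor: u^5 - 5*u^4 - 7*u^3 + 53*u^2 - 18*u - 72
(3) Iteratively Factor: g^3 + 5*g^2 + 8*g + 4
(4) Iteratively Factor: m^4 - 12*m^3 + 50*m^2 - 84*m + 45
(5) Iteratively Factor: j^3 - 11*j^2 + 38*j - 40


(1) = (y + 3)*(y^2 - y - 6) = (y - 3)*(y + 3)*(y + 2)
(2) = (u - 3)*(u^4 - 2*u^3 - 13*u^2 + 14*u + 24) = (u - 4)*(u - 3)*(u^3 + 2*u^2 - 5*u - 6) = (u - 4)*(u - 3)*(u + 1)*(u^2 + u - 6) = (u - 4)*(u - 3)*(u + 1)*(u + 3)*(u - 2)
(3) = (g + 1)*(g^2 + 4*g + 4) = (g + 1)*(g + 2)*(g + 2)
(4) = (m - 3)*(m^3 - 9*m^2 + 23*m - 15) = (m - 3)*(m - 1)*(m^2 - 8*m + 15) = (m - 5)*(m - 3)*(m - 1)*(m - 3)
(5) = (j - 2)*(j^2 - 9*j + 20) = (j - 4)*(j - 2)*(j - 5)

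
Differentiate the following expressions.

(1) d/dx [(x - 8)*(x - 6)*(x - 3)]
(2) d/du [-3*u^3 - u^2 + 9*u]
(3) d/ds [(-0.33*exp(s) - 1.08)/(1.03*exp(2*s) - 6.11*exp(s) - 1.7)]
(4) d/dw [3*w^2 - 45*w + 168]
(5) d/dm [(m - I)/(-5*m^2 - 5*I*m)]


(1) = 3*x^2 - 34*x + 90
(2) = -9*u^2 - 2*u + 9
(3) = (0.3399*exp(2*s) + 2.2248*exp(s) - 6.0378)*exp(s)/(1.0609*exp(4*s) - 12.5866*exp(3*s) + 33.8301*exp(2*s) + 20.774*exp(s) + 2.89)
(4) = 6*w - 45
(5) = (-m*(m + I) + (m - I)*(2*m + I))/(5*m^2*(m + I)^2)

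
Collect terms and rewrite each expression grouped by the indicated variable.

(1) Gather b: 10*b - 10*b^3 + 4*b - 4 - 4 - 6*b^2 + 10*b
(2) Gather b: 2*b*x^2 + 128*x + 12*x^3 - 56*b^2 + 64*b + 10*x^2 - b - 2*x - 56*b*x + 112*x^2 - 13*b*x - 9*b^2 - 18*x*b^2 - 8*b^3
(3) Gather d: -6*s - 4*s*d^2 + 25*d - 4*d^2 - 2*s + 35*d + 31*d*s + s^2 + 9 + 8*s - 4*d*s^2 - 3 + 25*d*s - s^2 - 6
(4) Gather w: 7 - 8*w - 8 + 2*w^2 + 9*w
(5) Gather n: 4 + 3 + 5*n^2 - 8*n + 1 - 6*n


(1) = -10*b^3 - 6*b^2 + 24*b - 8
(2) = -8*b^3 + b^2*(-18*x - 65) + b*(2*x^2 - 69*x + 63) + 12*x^3 + 122*x^2 + 126*x
(3) = d^2*(-4*s - 4) + d*(-4*s^2 + 56*s + 60)
(4) = 2*w^2 + w - 1
(5) = 5*n^2 - 14*n + 8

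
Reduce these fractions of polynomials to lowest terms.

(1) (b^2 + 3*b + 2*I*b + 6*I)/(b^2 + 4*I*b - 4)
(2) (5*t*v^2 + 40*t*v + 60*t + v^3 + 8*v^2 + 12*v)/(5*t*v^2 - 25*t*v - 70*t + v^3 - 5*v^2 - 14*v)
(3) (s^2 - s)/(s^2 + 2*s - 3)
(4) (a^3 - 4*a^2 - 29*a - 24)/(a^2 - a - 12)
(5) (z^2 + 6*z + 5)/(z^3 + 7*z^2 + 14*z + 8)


(1) = (b + 3)/(b + 2*I)
(2) = (v + 6)/(v - 7)
(3) = s/(s + 3)
(4) = (a^2 - 7*a - 8)/(a - 4)
(5) = (z + 5)/(z^2 + 6*z + 8)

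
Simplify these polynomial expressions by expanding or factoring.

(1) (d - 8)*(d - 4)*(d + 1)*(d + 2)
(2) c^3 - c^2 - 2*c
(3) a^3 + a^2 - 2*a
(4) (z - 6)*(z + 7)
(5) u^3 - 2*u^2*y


(1) = d^4 - 9*d^3 - 2*d^2 + 72*d + 64
(2) = c*(c - 2)*(c + 1)
(3) = a*(a - 1)*(a + 2)
(4) = z^2 + z - 42
(5) = u^2*(u - 2*y)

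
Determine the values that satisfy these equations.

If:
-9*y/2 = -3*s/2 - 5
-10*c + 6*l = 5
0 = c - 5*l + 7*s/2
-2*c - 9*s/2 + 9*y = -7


Then:
c = 71/24
l = 415/72
s = 133/18
y = 193/54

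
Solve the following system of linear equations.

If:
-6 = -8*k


Then:
k = 3/4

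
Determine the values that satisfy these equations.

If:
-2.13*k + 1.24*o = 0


Then:
k = 0.582159624413146*o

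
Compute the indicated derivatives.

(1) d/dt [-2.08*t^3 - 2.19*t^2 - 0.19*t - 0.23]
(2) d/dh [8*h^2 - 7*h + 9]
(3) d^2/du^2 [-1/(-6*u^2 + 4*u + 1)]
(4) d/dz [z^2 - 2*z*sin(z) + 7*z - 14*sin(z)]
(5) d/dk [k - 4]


(1) = -6.24*t^2 - 4.38*t - 0.19
(2) = 16*h - 7
(3) = 4*(18*u^2 - 12*u - 8*(3*u - 1)^2 - 3)/(-6*u^2 + 4*u + 1)^3
(4) = -2*z*cos(z) + 2*z - 2*sin(z) - 14*cos(z) + 7
(5) = 1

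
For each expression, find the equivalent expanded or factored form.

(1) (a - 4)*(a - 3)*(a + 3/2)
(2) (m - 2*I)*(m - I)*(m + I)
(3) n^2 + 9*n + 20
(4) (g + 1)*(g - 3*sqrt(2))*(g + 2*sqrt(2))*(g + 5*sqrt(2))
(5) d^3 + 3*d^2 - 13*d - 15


(1) = a^3 - 11*a^2/2 + 3*a/2 + 18
(2) = m^3 - 2*I*m^2 + m - 2*I
(3) = (n + 4)*(n + 5)
(4) = g^4 + g^3 + 4*sqrt(2)*g^3 - 22*g^2 + 4*sqrt(2)*g^2 - 60*sqrt(2)*g - 22*g - 60*sqrt(2)
(5) = (d - 3)*(d + 1)*(d + 5)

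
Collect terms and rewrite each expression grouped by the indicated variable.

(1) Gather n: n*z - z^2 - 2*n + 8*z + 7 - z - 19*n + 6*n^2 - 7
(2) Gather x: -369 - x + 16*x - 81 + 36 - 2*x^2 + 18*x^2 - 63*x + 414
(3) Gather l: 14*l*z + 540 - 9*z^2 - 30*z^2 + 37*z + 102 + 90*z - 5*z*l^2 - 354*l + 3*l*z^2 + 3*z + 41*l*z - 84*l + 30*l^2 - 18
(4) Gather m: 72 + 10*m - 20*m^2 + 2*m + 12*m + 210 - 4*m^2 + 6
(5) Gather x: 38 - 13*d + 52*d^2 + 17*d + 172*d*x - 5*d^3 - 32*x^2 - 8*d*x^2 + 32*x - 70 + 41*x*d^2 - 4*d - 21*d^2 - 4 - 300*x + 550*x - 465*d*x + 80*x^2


(1) = 6*n^2 + n*(z - 21) - z^2 + 7*z
(2) = 16*x^2 - 48*x
(3) = l^2*(30 - 5*z) + l*(3*z^2 + 55*z - 438) - 39*z^2 + 130*z + 624
(4) = -24*m^2 + 24*m + 288
(5) = -5*d^3 + 31*d^2 + x^2*(48 - 8*d) + x*(41*d^2 - 293*d + 282) - 36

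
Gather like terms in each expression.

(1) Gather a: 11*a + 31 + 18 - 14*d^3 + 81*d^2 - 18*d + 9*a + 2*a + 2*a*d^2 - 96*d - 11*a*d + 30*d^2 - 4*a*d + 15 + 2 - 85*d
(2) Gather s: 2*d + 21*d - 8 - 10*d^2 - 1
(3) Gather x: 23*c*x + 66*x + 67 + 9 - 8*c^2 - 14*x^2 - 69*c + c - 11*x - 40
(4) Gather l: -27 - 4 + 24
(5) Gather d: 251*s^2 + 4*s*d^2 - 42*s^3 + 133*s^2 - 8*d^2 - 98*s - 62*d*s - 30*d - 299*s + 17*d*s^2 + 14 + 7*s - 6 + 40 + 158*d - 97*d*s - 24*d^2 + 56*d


(1) = a*(2*d^2 - 15*d + 22) - 14*d^3 + 111*d^2 - 199*d + 66
(2) = -10*d^2 + 23*d - 9
(3) = -8*c^2 - 68*c - 14*x^2 + x*(23*c + 55) + 36
(4) = -7
(5) = d^2*(4*s - 32) + d*(17*s^2 - 159*s + 184) - 42*s^3 + 384*s^2 - 390*s + 48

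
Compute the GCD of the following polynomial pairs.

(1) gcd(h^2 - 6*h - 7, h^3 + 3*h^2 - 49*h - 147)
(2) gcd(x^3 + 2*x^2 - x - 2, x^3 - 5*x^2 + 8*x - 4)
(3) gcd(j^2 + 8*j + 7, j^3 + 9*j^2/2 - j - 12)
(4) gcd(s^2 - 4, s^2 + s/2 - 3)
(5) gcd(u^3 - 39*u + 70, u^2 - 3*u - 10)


(1) = gcd((h - 7)*(h + 1), (h - 7)*(h + 3)*(h + 7)) = h - 7
(2) = gcd((x - 1)*(x + 1)*(x + 2), (x - 2)^2*(x - 1)) = x - 1
(3) = 1
(4) = s + 2
(5) = gcd((u - 5)*(u - 2)*(u + 7), (u - 5)*(u + 2)) = u - 5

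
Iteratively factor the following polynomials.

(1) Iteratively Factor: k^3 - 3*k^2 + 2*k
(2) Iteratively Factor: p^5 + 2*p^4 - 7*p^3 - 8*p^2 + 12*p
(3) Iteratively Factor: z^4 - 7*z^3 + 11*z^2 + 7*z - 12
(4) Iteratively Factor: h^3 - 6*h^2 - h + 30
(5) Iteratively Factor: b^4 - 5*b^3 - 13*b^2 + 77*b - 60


(1) = (k)*(k^2 - 3*k + 2) = k*(k - 1)*(k - 2)
(2) = (p - 2)*(p^4 + 4*p^3 + p^2 - 6*p) = (p - 2)*(p - 1)*(p^3 + 5*p^2 + 6*p) = (p - 2)*(p - 1)*(p + 3)*(p^2 + 2*p) = (p - 2)*(p - 1)*(p + 2)*(p + 3)*(p)
(3) = (z - 1)*(z^3 - 6*z^2 + 5*z + 12) = (z - 3)*(z - 1)*(z^2 - 3*z - 4) = (z - 3)*(z - 1)*(z + 1)*(z - 4)
(4) = (h - 3)*(h^2 - 3*h - 10) = (h - 3)*(h + 2)*(h - 5)
(5) = (b - 3)*(b^3 - 2*b^2 - 19*b + 20) = (b - 5)*(b - 3)*(b^2 + 3*b - 4) = (b - 5)*(b - 3)*(b - 1)*(b + 4)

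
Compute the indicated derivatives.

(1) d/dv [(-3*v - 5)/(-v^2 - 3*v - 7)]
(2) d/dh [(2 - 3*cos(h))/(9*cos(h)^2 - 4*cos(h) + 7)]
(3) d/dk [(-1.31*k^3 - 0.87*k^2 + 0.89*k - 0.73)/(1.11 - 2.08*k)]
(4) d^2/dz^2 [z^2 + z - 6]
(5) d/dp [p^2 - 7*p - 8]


(1) = (-3*v^2 - 10*v + 6)/(v^4 + 6*v^3 + 23*v^2 + 42*v + 49)
(2) = (-27*cos(h)^2 + 36*cos(h) + 13)*sin(h)/(9*sin(h)^2 + 4*cos(h) - 16)^2
(3) = (5.4496*k^3 - 2.5527*k^2 - 1.9314*k - 0.5305)/(4.3264*k^2 - 4.6176*k + 1.2321)
(4) = 2
(5) = 2*p - 7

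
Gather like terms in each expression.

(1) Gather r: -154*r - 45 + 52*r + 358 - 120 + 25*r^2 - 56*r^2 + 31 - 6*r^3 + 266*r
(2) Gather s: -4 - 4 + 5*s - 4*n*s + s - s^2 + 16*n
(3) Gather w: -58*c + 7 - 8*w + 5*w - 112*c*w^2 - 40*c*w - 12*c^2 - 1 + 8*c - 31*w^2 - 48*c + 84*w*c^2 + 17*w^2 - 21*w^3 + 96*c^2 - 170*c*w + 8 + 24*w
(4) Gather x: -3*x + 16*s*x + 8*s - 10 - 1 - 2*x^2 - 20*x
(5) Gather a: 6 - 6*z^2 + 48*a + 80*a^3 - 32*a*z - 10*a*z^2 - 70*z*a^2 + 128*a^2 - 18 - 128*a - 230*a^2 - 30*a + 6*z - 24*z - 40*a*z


(1) = -6*r^3 - 31*r^2 + 164*r + 224
(2) = 16*n - s^2 + s*(6 - 4*n) - 8
(3) = 84*c^2 - 98*c - 21*w^3 + w^2*(-112*c - 14) + w*(84*c^2 - 210*c + 21) + 14
(4) = 8*s - 2*x^2 + x*(16*s - 23) - 11
(5) = 80*a^3 + a^2*(-70*z - 102) + a*(-10*z^2 - 72*z - 110) - 6*z^2 - 18*z - 12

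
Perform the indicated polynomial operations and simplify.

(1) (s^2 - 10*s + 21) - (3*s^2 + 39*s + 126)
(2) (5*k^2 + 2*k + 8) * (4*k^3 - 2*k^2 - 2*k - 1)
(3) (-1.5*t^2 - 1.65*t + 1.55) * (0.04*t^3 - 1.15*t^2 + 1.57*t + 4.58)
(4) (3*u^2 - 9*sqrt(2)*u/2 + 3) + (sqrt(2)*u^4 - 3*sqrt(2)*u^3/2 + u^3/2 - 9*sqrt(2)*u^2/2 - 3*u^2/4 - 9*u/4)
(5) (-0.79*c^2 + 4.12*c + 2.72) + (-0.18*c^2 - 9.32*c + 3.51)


(1) = -2*s^2 - 49*s - 105
(2) = 20*k^5 - 2*k^4 + 18*k^3 - 25*k^2 - 18*k - 8
(3) = -0.06*t^5 + 1.659*t^4 - 0.3955*t^3 - 11.243*t^2 - 5.1235*t + 7.099
(4) = sqrt(2)*u^4 - 3*sqrt(2)*u^3/2 + u^3/2 - 9*sqrt(2)*u^2/2 + 9*u^2/4 - 9*sqrt(2)*u/2 - 9*u/4 + 3
(5) = -0.97*c^2 - 5.2*c + 6.23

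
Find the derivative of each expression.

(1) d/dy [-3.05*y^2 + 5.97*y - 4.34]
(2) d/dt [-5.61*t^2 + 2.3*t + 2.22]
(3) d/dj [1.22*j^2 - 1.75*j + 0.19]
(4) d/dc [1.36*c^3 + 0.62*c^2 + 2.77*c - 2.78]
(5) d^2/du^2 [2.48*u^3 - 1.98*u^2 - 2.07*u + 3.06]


(1) = 5.97 - 6.1*y
(2) = 2.3 - 11.22*t
(3) = 2.44*j - 1.75
(4) = 4.08*c^2 + 1.24*c + 2.77
(5) = 14.88*u - 3.96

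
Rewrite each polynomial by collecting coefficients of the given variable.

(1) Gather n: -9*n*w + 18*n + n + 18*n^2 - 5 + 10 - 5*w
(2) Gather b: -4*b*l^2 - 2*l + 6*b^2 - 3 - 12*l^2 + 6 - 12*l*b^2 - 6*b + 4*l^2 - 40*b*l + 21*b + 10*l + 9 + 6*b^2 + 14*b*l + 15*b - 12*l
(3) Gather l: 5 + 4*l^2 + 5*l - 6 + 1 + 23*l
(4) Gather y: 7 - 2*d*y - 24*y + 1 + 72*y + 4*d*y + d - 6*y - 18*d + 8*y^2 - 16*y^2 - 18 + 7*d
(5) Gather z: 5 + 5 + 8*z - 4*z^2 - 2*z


(1) = 18*n^2 + n*(19 - 9*w) - 5*w + 5
(2) = b^2*(12 - 12*l) + b*(-4*l^2 - 26*l + 30) - 8*l^2 - 4*l + 12
(3) = 4*l^2 + 28*l
(4) = -10*d - 8*y^2 + y*(2*d + 42) - 10
(5) = -4*z^2 + 6*z + 10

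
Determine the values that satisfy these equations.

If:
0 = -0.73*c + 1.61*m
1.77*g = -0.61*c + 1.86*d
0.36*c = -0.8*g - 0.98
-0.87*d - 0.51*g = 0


Then:
c = -5.17
d = -0.65
g = 1.10
m = -2.35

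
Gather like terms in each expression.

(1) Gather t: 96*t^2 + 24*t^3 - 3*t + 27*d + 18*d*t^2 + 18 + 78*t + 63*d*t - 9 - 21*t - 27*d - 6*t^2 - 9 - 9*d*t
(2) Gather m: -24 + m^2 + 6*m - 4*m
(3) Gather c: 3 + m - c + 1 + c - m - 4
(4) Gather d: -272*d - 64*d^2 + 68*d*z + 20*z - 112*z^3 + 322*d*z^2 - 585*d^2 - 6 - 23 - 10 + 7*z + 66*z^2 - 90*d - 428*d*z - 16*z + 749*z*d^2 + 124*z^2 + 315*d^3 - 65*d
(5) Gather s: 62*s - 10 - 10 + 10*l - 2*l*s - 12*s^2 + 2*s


(1) = 24*t^3 + t^2*(18*d + 90) + t*(54*d + 54)
(2) = m^2 + 2*m - 24
(3) = 0
(4) = 315*d^3 + d^2*(749*z - 649) + d*(322*z^2 - 360*z - 427) - 112*z^3 + 190*z^2 + 11*z - 39
(5) = 10*l - 12*s^2 + s*(64 - 2*l) - 20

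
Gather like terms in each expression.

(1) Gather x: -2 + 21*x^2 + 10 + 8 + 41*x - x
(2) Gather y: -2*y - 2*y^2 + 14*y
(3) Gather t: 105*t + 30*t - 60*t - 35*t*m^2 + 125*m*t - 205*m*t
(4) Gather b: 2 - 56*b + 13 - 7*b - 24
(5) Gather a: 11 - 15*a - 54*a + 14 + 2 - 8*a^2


(1) = 21*x^2 + 40*x + 16
(2) = -2*y^2 + 12*y
(3) = t*(-35*m^2 - 80*m + 75)
(4) = -63*b - 9
(5) = -8*a^2 - 69*a + 27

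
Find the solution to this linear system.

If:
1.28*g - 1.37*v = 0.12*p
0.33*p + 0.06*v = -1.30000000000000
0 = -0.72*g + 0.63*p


Then:
g = -3.04
p = -3.48
v = -2.54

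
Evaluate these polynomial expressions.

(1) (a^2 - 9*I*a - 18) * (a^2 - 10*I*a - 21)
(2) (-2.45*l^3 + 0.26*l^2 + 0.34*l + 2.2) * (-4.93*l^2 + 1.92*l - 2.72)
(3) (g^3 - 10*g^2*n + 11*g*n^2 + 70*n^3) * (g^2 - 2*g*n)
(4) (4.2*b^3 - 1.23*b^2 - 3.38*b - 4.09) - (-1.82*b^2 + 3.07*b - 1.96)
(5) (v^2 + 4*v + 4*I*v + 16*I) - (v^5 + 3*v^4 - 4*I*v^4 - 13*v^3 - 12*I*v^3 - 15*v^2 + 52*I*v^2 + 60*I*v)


(1) = a^4 - 19*I*a^3 - 129*a^2 + 369*I*a + 378
(2) = 12.0785*l^5 - 5.9858*l^4 + 5.487*l^3 - 10.9004*l^2 + 3.2992*l - 5.984
(3) = g^5 - 12*g^4*n + 31*g^3*n^2 + 48*g^2*n^3 - 140*g*n^4
(4) = 4.2*b^3 + 0.59*b^2 - 6.45*b - 2.13
(5) = -v^5 - 3*v^4 + 4*I*v^4 + 13*v^3 + 12*I*v^3 + 16*v^2 - 52*I*v^2 + 4*v - 56*I*v + 16*I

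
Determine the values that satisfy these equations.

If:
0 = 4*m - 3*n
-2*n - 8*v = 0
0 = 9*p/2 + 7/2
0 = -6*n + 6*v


Then:
m = 0
n = 0
p = -7/9
v = 0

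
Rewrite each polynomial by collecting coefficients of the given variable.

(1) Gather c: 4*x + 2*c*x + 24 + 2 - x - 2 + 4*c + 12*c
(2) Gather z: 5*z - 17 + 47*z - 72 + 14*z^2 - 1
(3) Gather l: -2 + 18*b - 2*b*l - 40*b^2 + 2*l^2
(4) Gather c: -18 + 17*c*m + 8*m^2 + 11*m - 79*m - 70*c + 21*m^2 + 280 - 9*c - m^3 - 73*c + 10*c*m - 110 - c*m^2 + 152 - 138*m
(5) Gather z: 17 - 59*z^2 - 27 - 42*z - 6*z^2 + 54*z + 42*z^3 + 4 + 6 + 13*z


(1) = c*(2*x + 16) + 3*x + 24
(2) = 14*z^2 + 52*z - 90
(3) = -40*b^2 - 2*b*l + 18*b + 2*l^2 - 2
(4) = c*(-m^2 + 27*m - 152) - m^3 + 29*m^2 - 206*m + 304
(5) = 42*z^3 - 65*z^2 + 25*z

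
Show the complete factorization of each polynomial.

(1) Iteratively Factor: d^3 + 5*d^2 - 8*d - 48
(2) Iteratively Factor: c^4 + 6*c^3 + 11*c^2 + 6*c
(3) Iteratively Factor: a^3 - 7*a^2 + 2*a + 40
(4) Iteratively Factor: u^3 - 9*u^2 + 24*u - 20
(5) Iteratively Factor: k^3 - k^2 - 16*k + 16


(1) = (d + 4)*(d^2 + d - 12) = (d - 3)*(d + 4)*(d + 4)
(2) = (c + 1)*(c^3 + 5*c^2 + 6*c) = (c + 1)*(c + 3)*(c^2 + 2*c) = c*(c + 1)*(c + 3)*(c + 2)
(3) = (a + 2)*(a^2 - 9*a + 20) = (a - 4)*(a + 2)*(a - 5)
(4) = (u - 2)*(u^2 - 7*u + 10) = (u - 2)^2*(u - 5)
(5) = (k + 4)*(k^2 - 5*k + 4) = (k - 1)*(k + 4)*(k - 4)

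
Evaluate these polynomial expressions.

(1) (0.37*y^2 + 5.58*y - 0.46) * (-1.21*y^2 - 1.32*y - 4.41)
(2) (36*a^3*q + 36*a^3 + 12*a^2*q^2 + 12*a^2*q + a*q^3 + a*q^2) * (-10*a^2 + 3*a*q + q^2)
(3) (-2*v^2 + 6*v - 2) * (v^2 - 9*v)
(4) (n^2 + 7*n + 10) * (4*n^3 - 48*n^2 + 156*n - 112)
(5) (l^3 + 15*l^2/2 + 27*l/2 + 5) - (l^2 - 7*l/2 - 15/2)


(1) = -0.4477*y^4 - 7.2402*y^3 - 8.4407*y^2 - 24.0006*y + 2.0286
(2) = -360*a^5*q - 360*a^5 - 12*a^4*q^2 - 12*a^4*q + 62*a^3*q^3 + 62*a^3*q^2 + 15*a^2*q^4 + 15*a^2*q^3 + a*q^5 + a*q^4
(3) = -2*v^4 + 24*v^3 - 56*v^2 + 18*v
(4) = 4*n^5 - 20*n^4 - 140*n^3 + 500*n^2 + 776*n - 1120
(5) = l^3 + 13*l^2/2 + 17*l + 25/2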